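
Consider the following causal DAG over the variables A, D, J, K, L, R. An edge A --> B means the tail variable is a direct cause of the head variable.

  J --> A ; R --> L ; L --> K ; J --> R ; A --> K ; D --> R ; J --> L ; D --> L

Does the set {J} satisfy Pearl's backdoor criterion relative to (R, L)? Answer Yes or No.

Backdoor paths from R to L (paths whose first edge points into R):
  P1: R <- D -> L
  P2: R <- J -> L
  P3: R <- J -> A -> K <- L
Condition 1 (no descendant of R in the set): holds — descendants of R are {K, L}; none are in {J}.
Condition 2 (every backdoor path blocked by {J}):
  P1: open — no interior node is in the conditioning set.
  P2: blocked at fork node J ∈ conditioning set.
  P3: blocked at fork node J ∈ conditioning set.
{J} does not satisfy the backdoor criterion.

No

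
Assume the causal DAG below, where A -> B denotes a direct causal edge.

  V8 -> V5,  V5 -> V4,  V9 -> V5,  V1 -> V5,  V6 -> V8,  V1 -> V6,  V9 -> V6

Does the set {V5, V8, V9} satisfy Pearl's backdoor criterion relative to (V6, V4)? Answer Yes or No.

No

Backdoor paths from V6 to V4 (paths whose first edge points into V6):
  P1: V6 <- V9 -> V5 -> V4
  P2: V6 <- V1 -> V5 -> V4
Condition 1 (no descendant of V6 in the set): FAILS — V5 and V8 are descendants of V6.
Condition 2 (every backdoor path blocked by {V5, V8, V9}):
  P1: blocked at fork node V9 ∈ conditioning set.
  P2: blocked at chain node V5 ∈ conditioning set.
{V5, V8, V9} does not satisfy the backdoor criterion.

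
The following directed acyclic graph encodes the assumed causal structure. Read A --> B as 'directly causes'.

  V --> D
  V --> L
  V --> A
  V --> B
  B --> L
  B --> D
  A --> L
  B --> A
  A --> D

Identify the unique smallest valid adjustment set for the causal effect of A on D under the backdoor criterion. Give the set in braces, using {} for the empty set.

Variables eligible for adjustment (non-descendants of A, excluding A and D): {B, V}.
Backdoor paths from A to D:
  P1: A <- V -> B -> D
  P2: A <- V -> D
  P3: A <- V -> L <- B -> D
  P4: A <- B <- V -> D
  P5: A <- B -> D
  P6: A <- B -> L <- V -> D
The empty set is not sufficient: P1 (A <- V -> B -> D) has no collider blocking it and no conditioned non-collider, so it is open.
Try {B, V}:
  P1: blocked at fork node V ∈ conditioning set.
  P2: blocked at fork node V ∈ conditioning set.
  P3: blocked at fork node V ∈ conditioning set.
  P4: blocked at chain node B ∈ conditioning set.
  P5: blocked at fork node B ∈ conditioning set.
  P6: blocked at fork node B ∈ conditioning set.
{B, V} contains no descendant of A and blocks every backdoor path.
Every element of {B, V} is needed (dropping B leaves P5 open; dropping V leaves P2 open), so no proper subset is valid.
Among all size-2 subsets of the eligible variables, only {B, V} blocks every backdoor path, so it is the unique smallest valid adjustment set.

{B, V}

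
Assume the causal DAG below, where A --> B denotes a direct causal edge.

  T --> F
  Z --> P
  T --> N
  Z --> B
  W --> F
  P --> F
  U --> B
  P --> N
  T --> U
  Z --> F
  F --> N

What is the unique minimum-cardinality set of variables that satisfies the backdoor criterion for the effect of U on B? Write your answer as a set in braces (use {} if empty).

{}

Variables eligible for adjustment (non-descendants of U, excluding U and B): {F, N, P, T, W, Z}.
Backdoor paths from U to B:
  P1: U <- T -> F <- Z -> B
  P2: U <- T -> F <- P <- Z -> B
  P3: U <- T -> F -> N <- P <- Z -> B
  P4: U <- T -> N <- P <- Z -> B
  P5: U <- T -> N <- P -> F <- Z -> B
  P6: U <- T -> N <- F <- Z -> B
  P7: U <- T -> N <- F <- P <- Z -> B
Each backdoor path contains an unconditioned collider, so every path is already blocked with the empty conditioning set:
  P1: blocked at collider F (neither it nor any descendant is in the conditioning set).
  P2: blocked at collider F (neither it nor any descendant is in the conditioning set).
  P3: blocked at collider N (neither it nor any descendant is in the conditioning set).
  P4: blocked at collider N (neither it nor any descendant is in the conditioning set).
  P5: blocked at collider N (neither it nor any descendant is in the conditioning set).
  P6: blocked at collider N (neither it nor any descendant is in the conditioning set).
  P7: blocked at collider N (neither it nor any descendant is in the conditioning set).
The empty set is therefore the unique smallest valid set.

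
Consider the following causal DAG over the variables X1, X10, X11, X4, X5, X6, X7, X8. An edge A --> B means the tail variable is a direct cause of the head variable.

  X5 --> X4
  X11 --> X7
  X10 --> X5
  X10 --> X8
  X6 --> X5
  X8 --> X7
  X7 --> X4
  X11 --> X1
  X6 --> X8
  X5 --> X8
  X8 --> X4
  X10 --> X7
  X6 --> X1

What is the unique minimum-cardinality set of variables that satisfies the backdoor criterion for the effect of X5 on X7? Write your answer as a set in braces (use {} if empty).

Variables eligible for adjustment (non-descendants of X5, excluding X5 and X7): {X1, X10, X11, X6}.
Backdoor paths from X5 to X7:
  P1: X5 <- X6 -> X8 <- X10 -> X7
  P2: X5 <- X6 -> X8 -> X7
  P3: X5 <- X6 -> X8 -> X4 <- X7
  P4: X5 <- X6 -> X1 <- X11 -> X7
  P5: X5 <- X10 -> X8 <- X6 -> X1 <- X11 -> X7
  P6: X5 <- X10 -> X8 -> X7
  P7: X5 <- X10 -> X8 -> X4 <- X7
  P8: X5 <- X10 -> X7
The empty set is not sufficient: P2 (X5 <- X6 -> X8 -> X7) has no collider blocking it and no conditioned non-collider, so it is open.
Try {X10, X6}:
  P1: blocked at fork node X6 ∈ conditioning set.
  P2: blocked at fork node X6 ∈ conditioning set.
  P3: blocked at fork node X6 ∈ conditioning set.
  P4: blocked at fork node X6 ∈ conditioning set.
  P5: blocked at fork node X10 ∈ conditioning set.
  P6: blocked at fork node X10 ∈ conditioning set.
  P7: blocked at fork node X10 ∈ conditioning set.
  P8: blocked at fork node X10 ∈ conditioning set.
{X10, X6} contains no descendant of X5 and blocks every backdoor path.
Every element of {X10, X6} is needed (dropping X10 leaves P6 open; dropping X6 leaves P2 open), so no proper subset is valid.
Among all size-2 subsets of the eligible variables, only {X10, X6} blocks every backdoor path, so it is the unique smallest valid adjustment set.

{X10, X6}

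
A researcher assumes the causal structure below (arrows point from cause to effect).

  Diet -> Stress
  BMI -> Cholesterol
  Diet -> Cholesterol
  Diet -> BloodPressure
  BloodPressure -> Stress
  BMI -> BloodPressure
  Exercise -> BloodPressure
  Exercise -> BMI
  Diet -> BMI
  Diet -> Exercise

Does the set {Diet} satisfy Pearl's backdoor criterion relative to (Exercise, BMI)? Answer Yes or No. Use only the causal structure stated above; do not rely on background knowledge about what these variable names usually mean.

Backdoor paths from Exercise to BMI (paths whose first edge points into Exercise):
  P1: Exercise <- Diet -> BMI
  P2: Exercise <- Diet -> BloodPressure <- BMI
  P3: Exercise <- Diet -> Stress <- BloodPressure <- BMI
  P4: Exercise <- Diet -> Cholesterol <- BMI
Condition 1 (no descendant of Exercise in the set): holds — descendants of Exercise are {BMI, BloodPressure, Cholesterol, Stress}; none are in {Diet}.
Condition 2 (every backdoor path blocked by {Diet}):
  P1: blocked at fork node Diet ∈ conditioning set.
  P2: blocked at fork node Diet ∈ conditioning set.
  P3: blocked at fork node Diet ∈ conditioning set.
  P4: blocked at fork node Diet ∈ conditioning set.
{Diet} satisfies the backdoor criterion.

Yes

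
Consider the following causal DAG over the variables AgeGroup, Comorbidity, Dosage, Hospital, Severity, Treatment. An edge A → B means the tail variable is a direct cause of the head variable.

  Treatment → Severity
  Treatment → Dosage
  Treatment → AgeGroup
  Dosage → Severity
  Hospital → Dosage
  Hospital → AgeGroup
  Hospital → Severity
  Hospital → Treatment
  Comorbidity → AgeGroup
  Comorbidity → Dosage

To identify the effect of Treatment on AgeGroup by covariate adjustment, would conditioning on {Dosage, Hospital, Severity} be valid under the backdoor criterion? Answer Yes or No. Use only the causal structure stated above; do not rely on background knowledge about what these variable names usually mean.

No

Backdoor paths from Treatment to AgeGroup (paths whose first edge points into Treatment):
  P1: Treatment <- Hospital -> Dosage <- Comorbidity -> AgeGroup
  P2: Treatment <- Hospital -> AgeGroup
  P3: Treatment <- Hospital -> Severity <- Dosage <- Comorbidity -> AgeGroup
Condition 1 (no descendant of Treatment in the set): FAILS — Dosage and Severity are descendants of Treatment.
Condition 2 (every backdoor path blocked by {Dosage, Hospital, Severity}):
  P1: blocked at fork node Hospital ∈ conditioning set.
  P2: blocked at fork node Hospital ∈ conditioning set.
  P3: blocked at fork node Hospital ∈ conditioning set.
{Dosage, Hospital, Severity} does not satisfy the backdoor criterion.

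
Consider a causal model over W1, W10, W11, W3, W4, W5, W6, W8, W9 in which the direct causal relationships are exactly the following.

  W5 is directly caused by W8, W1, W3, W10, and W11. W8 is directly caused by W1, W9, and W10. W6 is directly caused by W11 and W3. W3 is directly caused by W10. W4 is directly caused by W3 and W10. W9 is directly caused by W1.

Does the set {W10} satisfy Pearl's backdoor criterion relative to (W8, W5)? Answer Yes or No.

Backdoor paths from W8 to W5 (paths whose first edge points into W8):
  P1: W8 <- W1 -> W5
  P2: W8 <- W10 -> W3 -> W6 <- W11 -> W5
  P3: W8 <- W10 -> W3 -> W5
  P4: W8 <- W10 -> W4 <- W3 -> W6 <- W11 -> W5
  P5: W8 <- W10 -> W4 <- W3 -> W5
  P6: W8 <- W10 -> W5
  P7: W8 <- W9 <- W1 -> W5
Condition 1 (no descendant of W8 in the set): holds — descendants of W8 are {W5}; none are in {W10}.
Condition 2 (every backdoor path blocked by {W10}):
  P1: open — no interior node is in the conditioning set.
  P2: blocked at fork node W10 ∈ conditioning set.
  P3: blocked at fork node W10 ∈ conditioning set.
  P4: blocked at fork node W10 ∈ conditioning set.
  P5: blocked at fork node W10 ∈ conditioning set.
  P6: blocked at fork node W10 ∈ conditioning set.
  P7: open — no interior node is in the conditioning set.
{W10} does not satisfy the backdoor criterion.

No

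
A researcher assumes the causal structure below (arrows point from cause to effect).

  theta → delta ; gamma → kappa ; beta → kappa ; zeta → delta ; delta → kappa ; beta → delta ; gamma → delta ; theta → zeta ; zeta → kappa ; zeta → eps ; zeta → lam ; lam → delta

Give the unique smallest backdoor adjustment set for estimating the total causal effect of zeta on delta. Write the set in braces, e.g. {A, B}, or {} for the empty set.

Variables eligible for adjustment (non-descendants of zeta, excluding zeta and delta): {beta, gamma, theta}.
Backdoor paths from zeta to delta:
  P1: zeta <- theta -> delta
The empty set is not sufficient: P1 (zeta <- theta -> delta) has no collider blocking it and no conditioned non-collider, so it is open.
Try {theta}:
  P1: blocked at fork node theta ∈ conditioning set.
{theta} contains no descendant of zeta and blocks every backdoor path.
No other singleton works — e.g. {gamma} leaves P1 open — so {theta} is the unique smallest valid adjustment set.

{theta}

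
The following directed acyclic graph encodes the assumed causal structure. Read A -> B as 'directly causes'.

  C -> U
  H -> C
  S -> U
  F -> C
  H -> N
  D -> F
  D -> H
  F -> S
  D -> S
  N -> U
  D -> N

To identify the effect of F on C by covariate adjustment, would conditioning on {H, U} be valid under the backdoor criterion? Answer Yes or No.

Backdoor paths from F to C (paths whose first edge points into F):
  P1: F <- D -> H -> N -> U <- C
  P2: F <- D -> H -> C
  P3: F <- D -> N <- H -> C
  P4: F <- D -> N -> U <- C
  P5: F <- D -> S -> U <- N <- H -> C
  P6: F <- D -> S -> U <- C
Condition 1 (no descendant of F in the set): FAILS — U is a descendant of F.
Condition 2 (every backdoor path blocked by {H, U}):
  P1: blocked at chain node H ∈ conditioning set.
  P2: blocked at chain node H ∈ conditioning set.
  P3: blocked at fork node H ∈ conditioning set.
  P4: open — collider(s) U are conditioned on (or have a conditioned descendant) and no non-collider on the path is in the set.
  P5: blocked at fork node H ∈ conditioning set.
  P6: open — collider(s) U are conditioned on (or have a conditioned descendant) and no non-collider on the path is in the set.
{H, U} does not satisfy the backdoor criterion.

No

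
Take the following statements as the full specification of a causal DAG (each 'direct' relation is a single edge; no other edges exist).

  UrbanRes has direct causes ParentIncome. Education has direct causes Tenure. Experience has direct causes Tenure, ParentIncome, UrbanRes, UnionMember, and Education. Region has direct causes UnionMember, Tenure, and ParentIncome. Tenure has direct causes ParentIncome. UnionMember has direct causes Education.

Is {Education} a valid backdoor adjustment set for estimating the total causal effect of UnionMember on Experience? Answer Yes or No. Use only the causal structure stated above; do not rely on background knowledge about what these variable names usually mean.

Backdoor paths from UnionMember to Experience (paths whose first edge points into UnionMember):
  P1: UnionMember <- Education <- Tenure <- ParentIncome -> UrbanRes -> Experience
  P2: UnionMember <- Education <- Tenure <- ParentIncome -> Experience
  P3: UnionMember <- Education <- Tenure -> Experience
  P4: UnionMember <- Education <- Tenure -> Region <- ParentIncome -> UrbanRes -> Experience
  P5: UnionMember <- Education <- Tenure -> Region <- ParentIncome -> Experience
  P6: UnionMember <- Education -> Experience
Condition 1 (no descendant of UnionMember in the set): holds — descendants of UnionMember are {Experience, Region}; none are in {Education}.
Condition 2 (every backdoor path blocked by {Education}):
  P1: blocked at chain node Education ∈ conditioning set.
  P2: blocked at chain node Education ∈ conditioning set.
  P3: blocked at chain node Education ∈ conditioning set.
  P4: blocked at chain node Education ∈ conditioning set.
  P5: blocked at chain node Education ∈ conditioning set.
  P6: blocked at fork node Education ∈ conditioning set.
{Education} satisfies the backdoor criterion.

Yes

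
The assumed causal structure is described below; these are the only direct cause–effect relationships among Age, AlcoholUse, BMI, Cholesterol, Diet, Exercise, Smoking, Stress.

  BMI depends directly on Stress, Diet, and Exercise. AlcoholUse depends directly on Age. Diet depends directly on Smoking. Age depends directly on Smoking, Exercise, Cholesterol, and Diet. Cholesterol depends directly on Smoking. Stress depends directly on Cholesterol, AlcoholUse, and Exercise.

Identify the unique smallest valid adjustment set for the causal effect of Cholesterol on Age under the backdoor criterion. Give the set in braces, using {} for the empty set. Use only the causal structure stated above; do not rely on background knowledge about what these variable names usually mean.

{Smoking}

Variables eligible for adjustment (non-descendants of Cholesterol, excluding Cholesterol and Age): {Diet, Exercise, Smoking}.
Backdoor paths from Cholesterol to Age:
  P1: Cholesterol <- Smoking -> Diet -> Age
  P2: Cholesterol <- Smoking -> Diet -> BMI <- Exercise -> Age
  P3: Cholesterol <- Smoking -> Diet -> BMI <- Exercise -> Stress <- AlcoholUse <- Age
  P4: Cholesterol <- Smoking -> Diet -> BMI <- Stress <- Exercise -> Age
  P5: Cholesterol <- Smoking -> Diet -> BMI <- Stress <- AlcoholUse <- Age
  P6: Cholesterol <- Smoking -> Age
The empty set is not sufficient: P1 (Cholesterol <- Smoking -> Diet -> Age) has no collider blocking it and no conditioned non-collider, so it is open.
Try {Smoking}:
  P1: blocked at fork node Smoking ∈ conditioning set.
  P2: blocked at fork node Smoking ∈ conditioning set.
  P3: blocked at fork node Smoking ∈ conditioning set.
  P4: blocked at fork node Smoking ∈ conditioning set.
  P5: blocked at fork node Smoking ∈ conditioning set.
  P6: blocked at fork node Smoking ∈ conditioning set.
{Smoking} contains no descendant of Cholesterol and blocks every backdoor path.
No other singleton works — e.g. {Exercise} leaves P1 open — so {Smoking} is the unique smallest valid adjustment set.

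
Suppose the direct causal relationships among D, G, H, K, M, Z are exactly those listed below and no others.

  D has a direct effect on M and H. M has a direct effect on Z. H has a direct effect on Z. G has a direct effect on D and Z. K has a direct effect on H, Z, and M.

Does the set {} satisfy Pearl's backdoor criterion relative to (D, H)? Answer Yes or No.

Backdoor paths from D to H (paths whose first edge points into D):
  P1: D <- G -> Z <- K -> H
  P2: D <- G -> Z <- M <- K -> H
  P3: D <- G -> Z <- H
Condition 1 (no descendant of D in the set): holds — descendants of D are {H, M, Z}; none are in {}.
Condition 2 (every backdoor path blocked by {}):
  P1: blocked at collider Z (neither it nor any descendant is in the conditioning set).
  P2: blocked at collider Z (neither it nor any descendant is in the conditioning set).
  P3: blocked at collider Z (neither it nor any descendant is in the conditioning set).
{} satisfies the backdoor criterion.

Yes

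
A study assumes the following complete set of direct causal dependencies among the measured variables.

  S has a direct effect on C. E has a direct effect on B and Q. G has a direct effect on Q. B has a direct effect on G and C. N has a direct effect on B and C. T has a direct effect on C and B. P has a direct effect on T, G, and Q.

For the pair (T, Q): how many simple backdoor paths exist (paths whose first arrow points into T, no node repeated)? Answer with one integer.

A backdoor path from T to Q is any simple undirected path whose first edge points into T (i.e. leaves T via a parent).
Parents of T: {P}.
Enumerating:
  P1: T <- P -> G <- B <- E -> Q
  P2: T <- P -> G -> Q
  P3: T <- P -> Q
That exhausts the simple backdoor paths. Count: 3.

3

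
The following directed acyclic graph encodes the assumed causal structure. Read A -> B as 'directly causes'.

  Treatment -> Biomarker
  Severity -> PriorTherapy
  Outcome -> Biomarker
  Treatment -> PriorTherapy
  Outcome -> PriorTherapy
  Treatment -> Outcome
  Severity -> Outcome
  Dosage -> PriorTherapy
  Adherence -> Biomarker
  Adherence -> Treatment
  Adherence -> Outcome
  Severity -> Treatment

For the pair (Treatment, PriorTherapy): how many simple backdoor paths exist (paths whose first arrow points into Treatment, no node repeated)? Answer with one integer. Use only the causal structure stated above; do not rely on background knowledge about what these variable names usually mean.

A backdoor path from Treatment to PriorTherapy is any simple undirected path whose first edge points into Treatment (i.e. leaves Treatment via a parent).
Parents of Treatment: {Adherence, Severity}.
Enumerating:
  P1: Treatment <- Severity -> Outcome -> PriorTherapy
  P2: Treatment <- Severity -> PriorTherapy
  P3: Treatment <- Adherence -> Outcome <- Severity -> PriorTherapy
  P4: Treatment <- Adherence -> Outcome -> PriorTherapy
  P5: Treatment <- Adherence -> Biomarker <- Outcome <- Severity -> PriorTherapy
  P6: Treatment <- Adherence -> Biomarker <- Outcome -> PriorTherapy
That exhausts the simple backdoor paths. Count: 6.

6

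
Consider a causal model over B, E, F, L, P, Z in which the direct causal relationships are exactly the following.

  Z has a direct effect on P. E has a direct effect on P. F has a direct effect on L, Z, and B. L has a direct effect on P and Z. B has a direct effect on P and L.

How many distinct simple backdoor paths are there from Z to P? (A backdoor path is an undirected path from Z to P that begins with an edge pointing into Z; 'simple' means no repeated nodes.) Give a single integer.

7

A backdoor path from Z to P is any simple undirected path whose first edge points into Z (i.e. leaves Z via a parent).
Parents of Z: {F, L}.
Enumerating:
  P1: Z <- F -> B -> L -> P
  P2: Z <- F -> B -> P
  P3: Z <- F -> L <- B -> P
  P4: Z <- F -> L -> P
  P5: Z <- L <- F -> B -> P
  P6: Z <- L <- B -> P
  P7: Z <- L -> P
That exhausts the simple backdoor paths. Count: 7.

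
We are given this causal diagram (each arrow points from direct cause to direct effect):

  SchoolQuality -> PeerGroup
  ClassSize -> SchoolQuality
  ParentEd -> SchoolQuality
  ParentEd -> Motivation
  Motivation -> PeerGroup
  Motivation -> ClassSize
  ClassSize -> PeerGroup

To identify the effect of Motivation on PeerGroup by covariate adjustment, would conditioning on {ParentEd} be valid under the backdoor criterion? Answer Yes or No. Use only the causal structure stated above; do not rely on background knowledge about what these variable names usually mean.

Yes

Backdoor paths from Motivation to PeerGroup (paths whose first edge points into Motivation):
  P1: Motivation <- ParentEd -> SchoolQuality <- ClassSize -> PeerGroup
  P2: Motivation <- ParentEd -> SchoolQuality -> PeerGroup
Condition 1 (no descendant of Motivation in the set): holds — descendants of Motivation are {ClassSize, PeerGroup, SchoolQuality}; none are in {ParentEd}.
Condition 2 (every backdoor path blocked by {ParentEd}):
  P1: blocked at fork node ParentEd ∈ conditioning set.
  P2: blocked at fork node ParentEd ∈ conditioning set.
{ParentEd} satisfies the backdoor criterion.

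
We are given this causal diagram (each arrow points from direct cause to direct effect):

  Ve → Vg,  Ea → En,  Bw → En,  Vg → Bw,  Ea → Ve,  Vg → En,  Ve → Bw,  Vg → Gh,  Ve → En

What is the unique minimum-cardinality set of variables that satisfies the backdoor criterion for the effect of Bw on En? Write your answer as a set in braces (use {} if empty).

{Ve, Vg}

Variables eligible for adjustment (non-descendants of Bw, excluding Bw and En): {Ea, Gh, Ve, Vg}.
Backdoor paths from Bw to En:
  P1: Bw <- Ve <- Ea -> En
  P2: Bw <- Ve -> Vg -> En
  P3: Bw <- Ve -> En
  P4: Bw <- Vg <- Ve <- Ea -> En
  P5: Bw <- Vg <- Ve -> En
  P6: Bw <- Vg -> En
The empty set is not sufficient: P1 (Bw <- Ve <- Ea -> En) has no collider blocking it and no conditioned non-collider, so it is open.
Try {Ve, Vg}:
  P1: blocked at chain node Ve ∈ conditioning set.
  P2: blocked at fork node Ve ∈ conditioning set.
  P3: blocked at fork node Ve ∈ conditioning set.
  P4: blocked at chain node Vg ∈ conditioning set.
  P5: blocked at chain node Vg ∈ conditioning set.
  P6: blocked at fork node Vg ∈ conditioning set.
{Ve, Vg} contains no descendant of Bw and blocks every backdoor path.
Every element of {Ve, Vg} is needed (dropping Ve leaves P1 open; dropping Vg leaves P6 open), so no proper subset is valid.
Among all size-2 subsets of the eligible variables, only {Ve, Vg} blocks every backdoor path, so it is the unique smallest valid adjustment set.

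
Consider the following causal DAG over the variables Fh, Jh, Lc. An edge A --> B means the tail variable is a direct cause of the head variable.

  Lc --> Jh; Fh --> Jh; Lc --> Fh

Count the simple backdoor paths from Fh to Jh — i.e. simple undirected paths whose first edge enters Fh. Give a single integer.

1

A backdoor path from Fh to Jh is any simple undirected path whose first edge points into Fh (i.e. leaves Fh via a parent).
Parents of Fh: {Lc}.
Enumerating:
  P1: Fh <- Lc -> Jh
That exhausts the simple backdoor paths. Count: 1.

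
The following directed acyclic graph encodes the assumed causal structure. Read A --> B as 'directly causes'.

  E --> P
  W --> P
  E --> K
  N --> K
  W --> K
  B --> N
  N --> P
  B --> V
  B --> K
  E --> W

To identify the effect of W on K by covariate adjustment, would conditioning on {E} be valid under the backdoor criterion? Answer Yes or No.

Backdoor paths from W to K (paths whose first edge points into W):
  P1: W <- E -> P <- N <- B -> K
  P2: W <- E -> P <- N -> K
  P3: W <- E -> K
Condition 1 (no descendant of W in the set): holds — descendants of W are {K, P}; none are in {E}.
Condition 2 (every backdoor path blocked by {E}):
  P1: blocked at fork node E ∈ conditioning set.
  P2: blocked at fork node E ∈ conditioning set.
  P3: blocked at fork node E ∈ conditioning set.
{E} satisfies the backdoor criterion.

Yes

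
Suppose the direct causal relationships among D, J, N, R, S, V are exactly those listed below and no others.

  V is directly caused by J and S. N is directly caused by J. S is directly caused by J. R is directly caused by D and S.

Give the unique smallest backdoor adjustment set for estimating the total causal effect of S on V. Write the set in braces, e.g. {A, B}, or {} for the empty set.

{J}

Variables eligible for adjustment (non-descendants of S, excluding S and V): {D, J, N}.
Backdoor paths from S to V:
  P1: S <- J -> V
The empty set is not sufficient: P1 (S <- J -> V) has no collider blocking it and no conditioned non-collider, so it is open.
Try {J}:
  P1: blocked at fork node J ∈ conditioning set.
{J} contains no descendant of S and blocks every backdoor path.
No other singleton works — e.g. {D} leaves P1 open — so {J} is the unique smallest valid adjustment set.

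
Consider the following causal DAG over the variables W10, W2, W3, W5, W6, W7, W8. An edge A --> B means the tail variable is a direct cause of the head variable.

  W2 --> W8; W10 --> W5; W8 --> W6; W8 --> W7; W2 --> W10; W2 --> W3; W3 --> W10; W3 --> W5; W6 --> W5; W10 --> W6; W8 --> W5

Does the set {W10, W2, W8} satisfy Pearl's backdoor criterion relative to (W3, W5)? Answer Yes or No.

Backdoor paths from W3 to W5 (paths whose first edge points into W3):
  P1: W3 <- W2 -> W8 -> W6 <- W10 -> W5
  P2: W3 <- W2 -> W8 -> W6 -> W5
  P3: W3 <- W2 -> W8 -> W5
  P4: W3 <- W2 -> W10 -> W6 <- W8 -> W5
  P5: W3 <- W2 -> W10 -> W6 -> W5
  P6: W3 <- W2 -> W10 -> W5
Condition 1 (no descendant of W3 in the set): FAILS — W10 is a descendant of W3.
Condition 2 (every backdoor path blocked by {W10, W2, W8}):
  P1: blocked at fork node W2 ∈ conditioning set.
  P2: blocked at fork node W2 ∈ conditioning set.
  P3: blocked at fork node W2 ∈ conditioning set.
  P4: blocked at fork node W2 ∈ conditioning set.
  P5: blocked at fork node W2 ∈ conditioning set.
  P6: blocked at fork node W2 ∈ conditioning set.
{W10, W2, W8} does not satisfy the backdoor criterion.

No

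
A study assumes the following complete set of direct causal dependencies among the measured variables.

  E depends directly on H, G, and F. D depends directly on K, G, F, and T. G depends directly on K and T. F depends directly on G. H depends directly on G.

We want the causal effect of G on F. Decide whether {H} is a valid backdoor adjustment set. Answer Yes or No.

Backdoor paths from G to F (paths whose first edge points into G):
  P1: G <- K -> D <- F
  P2: G <- T -> D <- F
Condition 1 (no descendant of G in the set): FAILS — H is a descendant of G.
Condition 2 (every backdoor path blocked by {H}):
  P1: blocked at collider D (neither it nor any descendant is in the conditioning set).
  P2: blocked at collider D (neither it nor any descendant is in the conditioning set).
{H} does not satisfy the backdoor criterion.

No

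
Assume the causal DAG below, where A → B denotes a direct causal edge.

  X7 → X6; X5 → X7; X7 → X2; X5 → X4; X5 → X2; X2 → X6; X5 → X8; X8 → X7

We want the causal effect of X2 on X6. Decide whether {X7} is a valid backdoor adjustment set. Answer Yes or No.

Backdoor paths from X2 to X6 (paths whose first edge points into X2):
  P1: X2 <- X5 -> X8 -> X7 -> X6
  P2: X2 <- X5 -> X7 -> X6
  P3: X2 <- X7 -> X6
Condition 1 (no descendant of X2 in the set): holds — descendants of X2 are {X6}; none are in {X7}.
Condition 2 (every backdoor path blocked by {X7}):
  P1: blocked at chain node X7 ∈ conditioning set.
  P2: blocked at chain node X7 ∈ conditioning set.
  P3: blocked at fork node X7 ∈ conditioning set.
{X7} satisfies the backdoor criterion.

Yes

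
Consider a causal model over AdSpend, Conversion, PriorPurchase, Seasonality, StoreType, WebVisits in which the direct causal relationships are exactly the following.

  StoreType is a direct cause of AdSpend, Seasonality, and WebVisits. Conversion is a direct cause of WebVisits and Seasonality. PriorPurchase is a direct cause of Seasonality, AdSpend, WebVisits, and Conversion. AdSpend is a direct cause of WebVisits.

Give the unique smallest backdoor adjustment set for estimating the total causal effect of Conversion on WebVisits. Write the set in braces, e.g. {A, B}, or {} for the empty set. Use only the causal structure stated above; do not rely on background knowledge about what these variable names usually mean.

Variables eligible for adjustment (non-descendants of Conversion, excluding Conversion and WebVisits): {AdSpend, PriorPurchase, StoreType}.
Backdoor paths from Conversion to WebVisits:
  P1: Conversion <- PriorPurchase -> Seasonality <- StoreType -> AdSpend -> WebVisits
  P2: Conversion <- PriorPurchase -> Seasonality <- StoreType -> WebVisits
  P3: Conversion <- PriorPurchase -> AdSpend <- StoreType -> WebVisits
  P4: Conversion <- PriorPurchase -> AdSpend -> WebVisits
  P5: Conversion <- PriorPurchase -> WebVisits
The empty set is not sufficient: P4 (Conversion <- PriorPurchase -> AdSpend -> WebVisits) has no collider blocking it and no conditioned non-collider, so it is open.
Try {PriorPurchase}:
  P1: blocked at fork node PriorPurchase ∈ conditioning set.
  P2: blocked at fork node PriorPurchase ∈ conditioning set.
  P3: blocked at fork node PriorPurchase ∈ conditioning set.
  P4: blocked at fork node PriorPurchase ∈ conditioning set.
  P5: blocked at fork node PriorPurchase ∈ conditioning set.
{PriorPurchase} contains no descendant of Conversion and blocks every backdoor path.
No other singleton works — e.g. {StoreType} leaves P4 open — so {PriorPurchase} is the unique smallest valid adjustment set.

{PriorPurchase}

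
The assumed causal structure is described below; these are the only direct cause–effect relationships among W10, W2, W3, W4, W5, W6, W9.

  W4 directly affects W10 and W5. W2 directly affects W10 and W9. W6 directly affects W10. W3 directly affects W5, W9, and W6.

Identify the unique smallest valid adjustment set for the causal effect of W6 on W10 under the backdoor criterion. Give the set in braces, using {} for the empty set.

Variables eligible for adjustment (non-descendants of W6, excluding W6 and W10): {W2, W3, W4, W5, W9}.
Backdoor paths from W6 to W10:
  P1: W6 <- W3 -> W9 <- W2 -> W10
  P2: W6 <- W3 -> W5 <- W4 -> W10
Each backdoor path contains an unconditioned collider, so every path is already blocked with the empty conditioning set:
  P1: blocked at collider W9 (neither it nor any descendant is in the conditioning set).
  P2: blocked at collider W5 (neither it nor any descendant is in the conditioning set).
The empty set is therefore the unique smallest valid set.

{}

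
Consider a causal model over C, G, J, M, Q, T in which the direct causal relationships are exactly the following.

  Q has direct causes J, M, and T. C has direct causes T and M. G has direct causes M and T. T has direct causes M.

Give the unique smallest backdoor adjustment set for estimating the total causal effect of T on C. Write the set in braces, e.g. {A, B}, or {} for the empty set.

Variables eligible for adjustment (non-descendants of T, excluding T and C): {J, M}.
Backdoor paths from T to C:
  P1: T <- M -> C
The empty set is not sufficient: P1 (T <- M -> C) has no collider blocking it and no conditioned non-collider, so it is open.
Try {M}:
  P1: blocked at fork node M ∈ conditioning set.
{M} contains no descendant of T and blocks every backdoor path.
No other singleton works — e.g. {J} leaves P1 open — so {M} is the unique smallest valid adjustment set.

{M}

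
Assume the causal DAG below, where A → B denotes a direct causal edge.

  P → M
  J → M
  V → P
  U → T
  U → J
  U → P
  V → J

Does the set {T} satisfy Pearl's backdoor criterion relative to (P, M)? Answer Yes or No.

Backdoor paths from P to M (paths whose first edge points into P):
  P1: P <- V -> J -> M
  P2: P <- U -> J -> M
Condition 1 (no descendant of P in the set): holds — descendants of P are {M}; none are in {T}.
Condition 2 (every backdoor path blocked by {T}):
  P1: open — no interior node is in the conditioning set.
  P2: open — no interior node is in the conditioning set.
{T} does not satisfy the backdoor criterion.

No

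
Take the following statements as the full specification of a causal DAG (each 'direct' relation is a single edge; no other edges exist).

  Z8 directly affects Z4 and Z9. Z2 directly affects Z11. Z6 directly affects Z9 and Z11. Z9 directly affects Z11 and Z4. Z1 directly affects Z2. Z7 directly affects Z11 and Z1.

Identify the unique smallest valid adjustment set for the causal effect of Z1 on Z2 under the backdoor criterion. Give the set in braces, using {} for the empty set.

Variables eligible for adjustment (non-descendants of Z1, excluding Z1 and Z2): {Z4, Z6, Z7, Z8, Z9}.
Backdoor paths from Z1 to Z2:
  P1: Z1 <- Z7 -> Z11 <- Z2
Each backdoor path contains an unconditioned collider, so every path is already blocked with the empty conditioning set:
  P1: blocked at collider Z11 (neither it nor any descendant is in the conditioning set).
The empty set is therefore the unique smallest valid set.

{}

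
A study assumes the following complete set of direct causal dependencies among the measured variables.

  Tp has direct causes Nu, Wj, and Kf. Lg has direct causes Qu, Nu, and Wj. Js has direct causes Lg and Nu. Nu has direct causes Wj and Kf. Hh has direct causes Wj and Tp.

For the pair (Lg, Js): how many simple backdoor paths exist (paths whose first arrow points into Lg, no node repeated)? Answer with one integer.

6

A backdoor path from Lg to Js is any simple undirected path whose first edge points into Lg (i.e. leaves Lg via a parent).
Parents of Lg: {Nu, Qu, Wj}.
Enumerating:
  P1: Lg <- Wj -> Nu -> Js
  P2: Lg <- Wj -> Tp <- Kf -> Nu -> Js
  P3: Lg <- Wj -> Tp <- Nu -> Js
  P4: Lg <- Wj -> Hh <- Tp <- Kf -> Nu -> Js
  P5: Lg <- Wj -> Hh <- Tp <- Nu -> Js
  P6: Lg <- Nu -> Js
That exhausts the simple backdoor paths. Count: 6.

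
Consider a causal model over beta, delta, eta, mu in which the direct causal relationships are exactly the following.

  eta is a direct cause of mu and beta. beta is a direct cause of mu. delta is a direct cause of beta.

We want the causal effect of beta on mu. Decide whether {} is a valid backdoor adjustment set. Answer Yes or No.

No

Backdoor paths from beta to mu (paths whose first edge points into beta):
  P1: beta <- eta -> mu
Condition 1 (no descendant of beta in the set): holds — descendants of beta are {mu}; none are in {}.
Condition 2 (every backdoor path blocked by {}):
  P1: open — no interior node is in the conditioning set.
{} does not satisfy the backdoor criterion.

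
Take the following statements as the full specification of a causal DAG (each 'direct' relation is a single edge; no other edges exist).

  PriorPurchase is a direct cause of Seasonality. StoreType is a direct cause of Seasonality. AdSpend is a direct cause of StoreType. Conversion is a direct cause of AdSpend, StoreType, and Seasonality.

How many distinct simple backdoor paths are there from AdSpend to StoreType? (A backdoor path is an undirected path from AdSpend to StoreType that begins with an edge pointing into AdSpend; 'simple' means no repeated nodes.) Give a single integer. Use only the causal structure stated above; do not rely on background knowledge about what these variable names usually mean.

A backdoor path from AdSpend to StoreType is any simple undirected path whose first edge points into AdSpend (i.e. leaves AdSpend via a parent).
Parents of AdSpend: {Conversion}.
Enumerating:
  P1: AdSpend <- Conversion -> StoreType
  P2: AdSpend <- Conversion -> Seasonality <- StoreType
That exhausts the simple backdoor paths. Count: 2.

2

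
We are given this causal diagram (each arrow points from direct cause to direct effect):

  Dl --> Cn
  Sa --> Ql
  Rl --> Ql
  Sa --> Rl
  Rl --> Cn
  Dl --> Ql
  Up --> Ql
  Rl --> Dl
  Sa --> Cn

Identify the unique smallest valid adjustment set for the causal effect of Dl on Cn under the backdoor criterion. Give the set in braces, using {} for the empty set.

Variables eligible for adjustment (non-descendants of Dl, excluding Dl and Cn): {Rl, Sa, Up}.
Backdoor paths from Dl to Cn:
  P1: Dl <- Rl <- Sa -> Cn
  P2: Dl <- Rl -> Cn
  P3: Dl <- Rl -> Ql <- Sa -> Cn
The empty set is not sufficient: P1 (Dl <- Rl <- Sa -> Cn) has no collider blocking it and no conditioned non-collider, so it is open.
Try {Rl}:
  P1: blocked at chain node Rl ∈ conditioning set.
  P2: blocked at fork node Rl ∈ conditioning set.
  P3: blocked at fork node Rl ∈ conditioning set.
{Rl} contains no descendant of Dl and blocks every backdoor path.
No other singleton works — e.g. {Sa} leaves P2 open — so {Rl} is the unique smallest valid adjustment set.

{Rl}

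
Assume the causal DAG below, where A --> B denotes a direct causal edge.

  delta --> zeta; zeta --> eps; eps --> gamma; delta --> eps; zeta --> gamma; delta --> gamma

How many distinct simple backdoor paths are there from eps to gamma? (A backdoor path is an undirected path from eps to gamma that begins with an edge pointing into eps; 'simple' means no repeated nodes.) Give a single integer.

A backdoor path from eps to gamma is any simple undirected path whose first edge points into eps (i.e. leaves eps via a parent).
Parents of eps: {delta, zeta}.
Enumerating:
  P1: eps <- delta -> zeta -> gamma
  P2: eps <- delta -> gamma
  P3: eps <- zeta <- delta -> gamma
  P4: eps <- zeta -> gamma
That exhausts the simple backdoor paths. Count: 4.

4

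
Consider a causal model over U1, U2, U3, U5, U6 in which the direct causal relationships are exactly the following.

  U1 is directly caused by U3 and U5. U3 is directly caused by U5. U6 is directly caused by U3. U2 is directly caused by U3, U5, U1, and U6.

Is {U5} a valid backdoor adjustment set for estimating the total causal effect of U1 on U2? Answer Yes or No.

Backdoor paths from U1 to U2 (paths whose first edge points into U1):
  P1: U1 <- U5 -> U3 -> U6 -> U2
  P2: U1 <- U5 -> U3 -> U2
  P3: U1 <- U5 -> U2
  P4: U1 <- U3 <- U5 -> U2
  P5: U1 <- U3 -> U6 -> U2
  P6: U1 <- U3 -> U2
Condition 1 (no descendant of U1 in the set): holds — descendants of U1 are {U2}; none are in {U5}.
Condition 2 (every backdoor path blocked by {U5}):
  P1: blocked at fork node U5 ∈ conditioning set.
  P2: blocked at fork node U5 ∈ conditioning set.
  P3: blocked at fork node U5 ∈ conditioning set.
  P4: blocked at fork node U5 ∈ conditioning set.
  P5: open — no interior node is in the conditioning set.
  P6: open — no interior node is in the conditioning set.
{U5} does not satisfy the backdoor criterion.

No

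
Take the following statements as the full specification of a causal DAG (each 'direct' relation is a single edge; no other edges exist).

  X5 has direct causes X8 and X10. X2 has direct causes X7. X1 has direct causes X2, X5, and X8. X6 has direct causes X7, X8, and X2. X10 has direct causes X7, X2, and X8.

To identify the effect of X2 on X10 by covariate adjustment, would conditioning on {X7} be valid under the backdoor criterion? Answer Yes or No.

Yes

Backdoor paths from X2 to X10 (paths whose first edge points into X2):
  P1: X2 <- X7 -> X10
  P2: X2 <- X7 -> X6 <- X8 -> X10
  P3: X2 <- X7 -> X6 <- X8 -> X5 <- X10
  P4: X2 <- X7 -> X6 <- X8 -> X1 <- X5 <- X10
Condition 1 (no descendant of X2 in the set): holds — descendants of X2 are {X1, X10, X5, X6}; none are in {X7}.
Condition 2 (every backdoor path blocked by {X7}):
  P1: blocked at fork node X7 ∈ conditioning set.
  P2: blocked at fork node X7 ∈ conditioning set.
  P3: blocked at fork node X7 ∈ conditioning set.
  P4: blocked at fork node X7 ∈ conditioning set.
{X7} satisfies the backdoor criterion.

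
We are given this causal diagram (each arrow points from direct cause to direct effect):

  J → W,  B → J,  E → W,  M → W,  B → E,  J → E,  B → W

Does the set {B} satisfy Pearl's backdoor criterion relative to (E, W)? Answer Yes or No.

No

Backdoor paths from E to W (paths whose first edge points into E):
  P1: E <- B -> J -> W
  P2: E <- B -> W
  P3: E <- J <- B -> W
  P4: E <- J -> W
Condition 1 (no descendant of E in the set): holds — descendants of E are {W}; none are in {B}.
Condition 2 (every backdoor path blocked by {B}):
  P1: blocked at fork node B ∈ conditioning set.
  P2: blocked at fork node B ∈ conditioning set.
  P3: blocked at fork node B ∈ conditioning set.
  P4: open — no interior node is in the conditioning set.
{B} does not satisfy the backdoor criterion.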